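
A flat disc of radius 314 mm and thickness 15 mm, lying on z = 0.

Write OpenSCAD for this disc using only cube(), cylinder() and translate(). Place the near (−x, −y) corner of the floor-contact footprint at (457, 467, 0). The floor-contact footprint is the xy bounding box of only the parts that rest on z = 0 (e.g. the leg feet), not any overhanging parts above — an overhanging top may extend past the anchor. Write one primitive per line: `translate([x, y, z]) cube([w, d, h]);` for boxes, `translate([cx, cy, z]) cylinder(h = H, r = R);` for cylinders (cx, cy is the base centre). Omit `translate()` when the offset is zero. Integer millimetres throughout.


translate([771, 781, 0]) cylinder(h = 15, r = 314);


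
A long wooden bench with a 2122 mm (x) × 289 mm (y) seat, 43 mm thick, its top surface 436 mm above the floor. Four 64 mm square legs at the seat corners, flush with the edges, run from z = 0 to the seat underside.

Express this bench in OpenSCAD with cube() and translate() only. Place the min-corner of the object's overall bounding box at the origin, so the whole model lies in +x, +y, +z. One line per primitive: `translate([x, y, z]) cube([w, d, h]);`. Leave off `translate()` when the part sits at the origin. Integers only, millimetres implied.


translate([0, 0, 393]) cube([2122, 289, 43]);
cube([64, 64, 393]);
translate([0, 225, 0]) cube([64, 64, 393]);
translate([2058, 0, 0]) cube([64, 64, 393]);
translate([2058, 225, 0]) cube([64, 64, 393]);


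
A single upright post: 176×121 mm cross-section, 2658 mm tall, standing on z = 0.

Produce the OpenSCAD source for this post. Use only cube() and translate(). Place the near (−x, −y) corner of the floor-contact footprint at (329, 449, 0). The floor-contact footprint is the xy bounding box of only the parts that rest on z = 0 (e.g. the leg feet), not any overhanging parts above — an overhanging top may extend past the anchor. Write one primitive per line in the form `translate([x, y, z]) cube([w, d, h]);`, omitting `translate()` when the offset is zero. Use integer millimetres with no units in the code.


translate([329, 449, 0]) cube([176, 121, 2658]);


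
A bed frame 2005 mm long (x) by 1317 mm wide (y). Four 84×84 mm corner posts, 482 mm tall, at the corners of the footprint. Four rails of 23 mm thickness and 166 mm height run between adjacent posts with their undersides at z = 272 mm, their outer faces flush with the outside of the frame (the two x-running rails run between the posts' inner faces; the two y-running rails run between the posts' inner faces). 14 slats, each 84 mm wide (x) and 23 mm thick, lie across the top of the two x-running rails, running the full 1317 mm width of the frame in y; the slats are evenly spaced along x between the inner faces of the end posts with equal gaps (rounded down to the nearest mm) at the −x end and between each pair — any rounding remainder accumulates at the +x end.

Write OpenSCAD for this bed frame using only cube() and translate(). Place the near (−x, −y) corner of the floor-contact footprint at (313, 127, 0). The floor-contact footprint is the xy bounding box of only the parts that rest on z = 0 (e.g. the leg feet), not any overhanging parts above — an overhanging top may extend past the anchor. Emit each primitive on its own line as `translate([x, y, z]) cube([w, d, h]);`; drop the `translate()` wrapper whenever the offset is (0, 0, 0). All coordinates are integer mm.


translate([313, 127, 0]) cube([84, 84, 482]);
translate([313, 1360, 0]) cube([84, 84, 482]);
translate([2234, 127, 0]) cube([84, 84, 482]);
translate([2234, 1360, 0]) cube([84, 84, 482]);
translate([397, 127, 272]) cube([1837, 23, 166]);
translate([397, 1421, 272]) cube([1837, 23, 166]);
translate([313, 211, 272]) cube([23, 1149, 166]);
translate([2295, 211, 272]) cube([23, 1149, 166]);
translate([441, 127, 438]) cube([84, 1317, 23]);
translate([569, 127, 438]) cube([84, 1317, 23]);
translate([697, 127, 438]) cube([84, 1317, 23]);
translate([825, 127, 438]) cube([84, 1317, 23]);
translate([953, 127, 438]) cube([84, 1317, 23]);
translate([1081, 127, 438]) cube([84, 1317, 23]);
translate([1209, 127, 438]) cube([84, 1317, 23]);
translate([1337, 127, 438]) cube([84, 1317, 23]);
translate([1465, 127, 438]) cube([84, 1317, 23]);
translate([1593, 127, 438]) cube([84, 1317, 23]);
translate([1721, 127, 438]) cube([84, 1317, 23]);
translate([1849, 127, 438]) cube([84, 1317, 23]);
translate([1977, 127, 438]) cube([84, 1317, 23]);
translate([2105, 127, 438]) cube([84, 1317, 23]);


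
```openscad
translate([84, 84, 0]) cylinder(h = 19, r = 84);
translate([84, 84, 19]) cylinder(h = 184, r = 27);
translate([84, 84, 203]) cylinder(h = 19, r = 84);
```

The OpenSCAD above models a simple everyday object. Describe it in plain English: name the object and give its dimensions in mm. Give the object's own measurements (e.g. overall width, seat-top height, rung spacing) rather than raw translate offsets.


A spool: two coaxial disc flanges of radius 84 mm and thickness 19 mm, joined by a core cylinder of radius 27 mm and height 184 mm. The lower flange rests on z = 0 and the three cylinders share a vertical axis.


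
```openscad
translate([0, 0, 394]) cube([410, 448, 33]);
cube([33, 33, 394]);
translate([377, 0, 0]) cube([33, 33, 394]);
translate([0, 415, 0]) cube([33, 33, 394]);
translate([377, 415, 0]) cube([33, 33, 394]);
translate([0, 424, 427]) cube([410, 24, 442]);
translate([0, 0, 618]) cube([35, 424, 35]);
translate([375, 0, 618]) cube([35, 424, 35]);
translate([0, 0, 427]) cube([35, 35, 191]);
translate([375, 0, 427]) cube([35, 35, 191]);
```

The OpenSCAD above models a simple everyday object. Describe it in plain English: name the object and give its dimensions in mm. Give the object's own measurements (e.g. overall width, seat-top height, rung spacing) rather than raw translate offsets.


A chair. The seat is a 410×448×33 mm slab with its top at z = 427 mm, on four 33×33 mm corner legs (flush with the seat edges, standing on z = 0). A flat backrest 24 mm thick, 442 mm tall, spans the full seat width and rises from the seat top along its +y edge, rear face flush with the rear of the seat. Two armrests of 35×35 mm section run along each side from the seat's front edge to the front of the backrest, top faces 226 mm above the seat top and outer faces flush with the seat's x-edges; a 35×35 mm post under the front of each armrest stands on the seat at the front corner.


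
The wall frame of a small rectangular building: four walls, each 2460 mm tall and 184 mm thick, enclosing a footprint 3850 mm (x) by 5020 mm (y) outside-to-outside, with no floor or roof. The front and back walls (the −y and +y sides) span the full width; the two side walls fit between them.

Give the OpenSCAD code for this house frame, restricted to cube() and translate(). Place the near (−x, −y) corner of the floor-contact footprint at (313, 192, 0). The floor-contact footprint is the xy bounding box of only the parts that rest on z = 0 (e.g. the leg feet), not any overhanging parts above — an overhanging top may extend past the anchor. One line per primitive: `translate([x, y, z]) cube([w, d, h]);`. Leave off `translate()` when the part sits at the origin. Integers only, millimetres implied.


translate([313, 192, 0]) cube([3850, 184, 2460]);
translate([313, 5028, 0]) cube([3850, 184, 2460]);
translate([313, 376, 0]) cube([184, 4652, 2460]);
translate([3979, 376, 0]) cube([184, 4652, 2460]);


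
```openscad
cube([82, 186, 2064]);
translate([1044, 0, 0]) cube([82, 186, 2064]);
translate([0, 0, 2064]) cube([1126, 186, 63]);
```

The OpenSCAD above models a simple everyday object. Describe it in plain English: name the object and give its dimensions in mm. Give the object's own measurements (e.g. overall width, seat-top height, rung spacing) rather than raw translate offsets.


A door frame. The clear opening is 962 mm wide and 2064 mm high. Two 82 mm wide jambs, 186 mm deep, stand either side of the opening from the floor to the top of the opening. A 63 mm thick head sits across the top of both jambs, spanning the full outside width of the frame.


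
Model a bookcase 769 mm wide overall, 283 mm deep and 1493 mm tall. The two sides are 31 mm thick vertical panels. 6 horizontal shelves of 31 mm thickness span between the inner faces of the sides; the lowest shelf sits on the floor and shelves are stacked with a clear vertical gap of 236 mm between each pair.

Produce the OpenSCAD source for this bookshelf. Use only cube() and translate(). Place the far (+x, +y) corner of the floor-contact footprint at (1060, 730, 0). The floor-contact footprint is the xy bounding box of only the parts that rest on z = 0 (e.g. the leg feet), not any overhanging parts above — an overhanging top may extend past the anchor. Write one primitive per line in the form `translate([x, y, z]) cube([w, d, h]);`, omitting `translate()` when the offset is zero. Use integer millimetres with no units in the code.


translate([291, 447, 0]) cube([31, 283, 1493]);
translate([1029, 447, 0]) cube([31, 283, 1493]);
translate([322, 447, 0]) cube([707, 283, 31]);
translate([322, 447, 267]) cube([707, 283, 31]);
translate([322, 447, 534]) cube([707, 283, 31]);
translate([322, 447, 801]) cube([707, 283, 31]);
translate([322, 447, 1068]) cube([707, 283, 31]);
translate([322, 447, 1335]) cube([707, 283, 31]);


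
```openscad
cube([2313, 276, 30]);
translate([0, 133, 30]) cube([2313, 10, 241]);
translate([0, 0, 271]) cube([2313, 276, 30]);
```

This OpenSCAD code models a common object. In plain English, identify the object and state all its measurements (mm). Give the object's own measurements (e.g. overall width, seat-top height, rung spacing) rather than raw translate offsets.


An I-beam lying along x, 2313 mm long. Overall section height 301 mm. Two flanges 276 mm wide (y) and 30 mm thick, one on the floor and one at the top; a web 10 mm thick runs between them, centred on the flange width.


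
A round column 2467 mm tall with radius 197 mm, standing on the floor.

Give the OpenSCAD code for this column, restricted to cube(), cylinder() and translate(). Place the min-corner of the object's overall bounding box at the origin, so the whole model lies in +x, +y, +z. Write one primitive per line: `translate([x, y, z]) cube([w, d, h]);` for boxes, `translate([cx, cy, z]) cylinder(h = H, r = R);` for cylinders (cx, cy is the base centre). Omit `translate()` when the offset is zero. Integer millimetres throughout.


translate([197, 197, 0]) cylinder(h = 2467, r = 197);


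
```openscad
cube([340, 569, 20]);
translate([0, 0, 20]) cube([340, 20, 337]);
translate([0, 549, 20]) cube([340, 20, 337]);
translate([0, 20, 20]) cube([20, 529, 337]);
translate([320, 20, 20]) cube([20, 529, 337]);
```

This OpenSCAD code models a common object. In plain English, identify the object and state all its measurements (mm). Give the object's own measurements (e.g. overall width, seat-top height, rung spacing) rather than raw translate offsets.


An open-topped rectangular box: outside dimensions 340×569×357 mm, with a uniform wall and base thickness of 20 mm. The base is a full 340×569 slab on the floor; four walls sit on top of the base. The front and back walls (the −y and +y sides) span the full width; the two side walls fit between them.


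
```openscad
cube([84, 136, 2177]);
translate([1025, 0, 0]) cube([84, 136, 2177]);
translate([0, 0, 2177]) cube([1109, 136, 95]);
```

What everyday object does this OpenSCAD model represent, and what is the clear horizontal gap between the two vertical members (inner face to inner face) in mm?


A door frame. The clear opening width is 941 mm.

Two 2177 mm tall posts with a header on top — a door frame. The left jamb is 84 mm wide at x = 0; the right jamb starts at x = 1025. The clear opening is 1025 − 84 = 941 mm.


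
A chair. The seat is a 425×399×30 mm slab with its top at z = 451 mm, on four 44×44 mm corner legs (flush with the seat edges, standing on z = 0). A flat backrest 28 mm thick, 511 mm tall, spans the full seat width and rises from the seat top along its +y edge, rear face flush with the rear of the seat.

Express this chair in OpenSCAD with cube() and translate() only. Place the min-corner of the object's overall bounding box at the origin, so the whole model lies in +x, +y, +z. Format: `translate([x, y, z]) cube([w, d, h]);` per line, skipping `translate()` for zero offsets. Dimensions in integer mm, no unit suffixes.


translate([0, 0, 421]) cube([425, 399, 30]);
cube([44, 44, 421]);
translate([381, 0, 0]) cube([44, 44, 421]);
translate([0, 355, 0]) cube([44, 44, 421]);
translate([381, 355, 0]) cube([44, 44, 421]);
translate([0, 371, 451]) cube([425, 28, 511]);


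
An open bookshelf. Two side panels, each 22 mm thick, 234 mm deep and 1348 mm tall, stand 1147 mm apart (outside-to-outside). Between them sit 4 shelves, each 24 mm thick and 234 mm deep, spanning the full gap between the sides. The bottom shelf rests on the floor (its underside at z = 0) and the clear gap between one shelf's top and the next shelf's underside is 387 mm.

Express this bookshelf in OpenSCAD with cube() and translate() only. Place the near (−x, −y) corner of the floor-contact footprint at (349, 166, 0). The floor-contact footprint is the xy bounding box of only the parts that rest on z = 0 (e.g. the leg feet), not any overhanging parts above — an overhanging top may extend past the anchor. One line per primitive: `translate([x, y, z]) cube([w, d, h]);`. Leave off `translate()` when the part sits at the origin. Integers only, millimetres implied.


translate([349, 166, 0]) cube([22, 234, 1348]);
translate([1474, 166, 0]) cube([22, 234, 1348]);
translate([371, 166, 0]) cube([1103, 234, 24]);
translate([371, 166, 411]) cube([1103, 234, 24]);
translate([371, 166, 822]) cube([1103, 234, 24]);
translate([371, 166, 1233]) cube([1103, 234, 24]);


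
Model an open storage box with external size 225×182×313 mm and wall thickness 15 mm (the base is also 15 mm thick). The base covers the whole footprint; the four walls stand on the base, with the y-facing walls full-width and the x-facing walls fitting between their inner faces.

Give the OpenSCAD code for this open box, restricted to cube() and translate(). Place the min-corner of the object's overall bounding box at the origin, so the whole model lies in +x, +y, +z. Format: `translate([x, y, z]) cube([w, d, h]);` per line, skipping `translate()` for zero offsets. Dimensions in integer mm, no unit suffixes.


cube([225, 182, 15]);
translate([0, 0, 15]) cube([225, 15, 298]);
translate([0, 167, 15]) cube([225, 15, 298]);
translate([0, 15, 15]) cube([15, 152, 298]);
translate([210, 15, 15]) cube([15, 152, 298]);


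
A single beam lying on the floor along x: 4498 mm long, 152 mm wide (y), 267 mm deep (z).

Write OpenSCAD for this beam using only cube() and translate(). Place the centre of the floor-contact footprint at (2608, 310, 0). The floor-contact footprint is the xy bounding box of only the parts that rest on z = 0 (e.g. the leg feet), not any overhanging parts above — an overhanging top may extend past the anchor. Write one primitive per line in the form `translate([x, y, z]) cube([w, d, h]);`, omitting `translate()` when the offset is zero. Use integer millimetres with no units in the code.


translate([359, 234, 0]) cube([4498, 152, 267]);


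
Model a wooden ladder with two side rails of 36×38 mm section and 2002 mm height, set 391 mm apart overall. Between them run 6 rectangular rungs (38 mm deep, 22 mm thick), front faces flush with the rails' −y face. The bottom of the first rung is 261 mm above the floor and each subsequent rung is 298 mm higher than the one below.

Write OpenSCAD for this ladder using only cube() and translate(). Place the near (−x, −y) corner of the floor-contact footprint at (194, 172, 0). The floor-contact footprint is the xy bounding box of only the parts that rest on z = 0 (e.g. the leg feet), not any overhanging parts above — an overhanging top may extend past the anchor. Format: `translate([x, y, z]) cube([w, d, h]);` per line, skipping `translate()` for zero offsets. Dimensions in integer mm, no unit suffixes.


// rung span = 391 - 2*36 = 319
// rung[k] z = 261 + k*298
translate([194, 172, 0]) cube([36, 38, 2002]);
translate([549, 172, 0]) cube([36, 38, 2002]);
translate([230, 172, 261]) cube([319, 38, 22]);
translate([230, 172, 559]) cube([319, 38, 22]);
translate([230, 172, 857]) cube([319, 38, 22]);
translate([230, 172, 1155]) cube([319, 38, 22]);
translate([230, 172, 1453]) cube([319, 38, 22]);
translate([230, 172, 1751]) cube([319, 38, 22]);


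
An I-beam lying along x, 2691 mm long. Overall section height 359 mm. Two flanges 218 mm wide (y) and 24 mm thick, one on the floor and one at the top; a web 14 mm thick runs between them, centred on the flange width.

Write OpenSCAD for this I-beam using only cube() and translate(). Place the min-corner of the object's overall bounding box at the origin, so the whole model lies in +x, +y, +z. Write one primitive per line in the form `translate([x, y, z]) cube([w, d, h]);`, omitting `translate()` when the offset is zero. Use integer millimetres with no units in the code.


cube([2691, 218, 24]);
translate([0, 102, 24]) cube([2691, 14, 311]);
translate([0, 0, 335]) cube([2691, 218, 24]);


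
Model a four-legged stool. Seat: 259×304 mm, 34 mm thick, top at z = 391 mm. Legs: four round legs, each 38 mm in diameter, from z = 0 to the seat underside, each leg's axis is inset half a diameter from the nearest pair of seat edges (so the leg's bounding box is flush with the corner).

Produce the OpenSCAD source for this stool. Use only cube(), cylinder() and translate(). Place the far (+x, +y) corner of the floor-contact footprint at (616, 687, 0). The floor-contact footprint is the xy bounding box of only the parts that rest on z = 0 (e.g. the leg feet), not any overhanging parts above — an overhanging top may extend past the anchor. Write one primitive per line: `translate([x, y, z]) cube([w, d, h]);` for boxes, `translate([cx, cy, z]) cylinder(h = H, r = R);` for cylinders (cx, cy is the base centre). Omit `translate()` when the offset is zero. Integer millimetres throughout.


translate([357, 383, 357]) cube([259, 304, 34]);
translate([376, 402, 0]) cylinder(h = 357, r = 19);
translate([597, 402, 0]) cylinder(h = 357, r = 19);
translate([376, 668, 0]) cylinder(h = 357, r = 19);
translate([597, 668, 0]) cylinder(h = 357, r = 19);


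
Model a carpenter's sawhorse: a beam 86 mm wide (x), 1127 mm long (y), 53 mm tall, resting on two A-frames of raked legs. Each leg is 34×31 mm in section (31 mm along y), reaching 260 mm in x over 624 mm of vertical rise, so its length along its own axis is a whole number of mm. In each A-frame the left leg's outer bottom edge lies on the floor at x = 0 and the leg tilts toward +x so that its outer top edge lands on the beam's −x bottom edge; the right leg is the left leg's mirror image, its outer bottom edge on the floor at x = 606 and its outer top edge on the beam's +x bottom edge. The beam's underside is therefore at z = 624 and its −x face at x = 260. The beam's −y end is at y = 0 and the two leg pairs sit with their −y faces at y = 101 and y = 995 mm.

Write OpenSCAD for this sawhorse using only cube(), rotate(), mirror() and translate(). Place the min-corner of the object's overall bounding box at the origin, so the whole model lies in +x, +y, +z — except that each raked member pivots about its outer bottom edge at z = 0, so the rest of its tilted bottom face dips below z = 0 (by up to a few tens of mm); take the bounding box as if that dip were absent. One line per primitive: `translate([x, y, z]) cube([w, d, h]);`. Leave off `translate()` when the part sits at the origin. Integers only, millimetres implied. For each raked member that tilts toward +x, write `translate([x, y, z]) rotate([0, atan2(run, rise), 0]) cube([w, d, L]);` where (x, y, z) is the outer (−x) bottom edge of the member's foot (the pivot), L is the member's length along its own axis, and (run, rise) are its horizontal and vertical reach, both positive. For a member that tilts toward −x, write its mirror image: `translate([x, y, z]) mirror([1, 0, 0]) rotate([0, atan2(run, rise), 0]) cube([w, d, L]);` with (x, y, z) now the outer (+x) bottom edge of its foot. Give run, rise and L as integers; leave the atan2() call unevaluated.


translate([260, 0, 624]) cube([86, 1127, 53]);
translate([0, 101, 0]) rotate([0, atan2(260, 624), 0]) cube([34, 31, 676]);
translate([606, 101, 0]) mirror([1, 0, 0]) rotate([0, atan2(260, 624), 0]) cube([34, 31, 676]);
translate([0, 995, 0]) rotate([0, atan2(260, 624), 0]) cube([34, 31, 676]);
translate([606, 995, 0]) mirror([1, 0, 0]) rotate([0, atan2(260, 624), 0]) cube([34, 31, 676]);


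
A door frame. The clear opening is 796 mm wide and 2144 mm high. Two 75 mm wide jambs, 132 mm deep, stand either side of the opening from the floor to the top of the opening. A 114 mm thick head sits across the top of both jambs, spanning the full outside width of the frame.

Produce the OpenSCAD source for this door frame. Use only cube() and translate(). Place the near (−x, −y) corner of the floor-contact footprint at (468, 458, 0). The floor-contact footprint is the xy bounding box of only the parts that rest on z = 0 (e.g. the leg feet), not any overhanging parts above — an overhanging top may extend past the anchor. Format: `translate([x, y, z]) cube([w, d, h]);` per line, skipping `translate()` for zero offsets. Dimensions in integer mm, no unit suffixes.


translate([468, 458, 0]) cube([75, 132, 2144]);
translate([1339, 458, 0]) cube([75, 132, 2144]);
translate([468, 458, 2144]) cube([946, 132, 114]);


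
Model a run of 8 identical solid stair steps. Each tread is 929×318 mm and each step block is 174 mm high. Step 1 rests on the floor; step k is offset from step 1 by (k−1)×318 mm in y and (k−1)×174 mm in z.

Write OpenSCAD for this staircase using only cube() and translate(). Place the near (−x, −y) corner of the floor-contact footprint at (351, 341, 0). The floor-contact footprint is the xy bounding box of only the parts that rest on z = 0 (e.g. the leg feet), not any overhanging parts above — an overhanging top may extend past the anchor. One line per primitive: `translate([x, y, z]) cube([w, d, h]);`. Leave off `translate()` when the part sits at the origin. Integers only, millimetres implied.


translate([351, 341, 0]) cube([929, 318, 174]);
translate([351, 659, 174]) cube([929, 318, 174]);
translate([351, 977, 348]) cube([929, 318, 174]);
translate([351, 1295, 522]) cube([929, 318, 174]);
translate([351, 1613, 696]) cube([929, 318, 174]);
translate([351, 1931, 870]) cube([929, 318, 174]);
translate([351, 2249, 1044]) cube([929, 318, 174]);
translate([351, 2567, 1218]) cube([929, 318, 174]);


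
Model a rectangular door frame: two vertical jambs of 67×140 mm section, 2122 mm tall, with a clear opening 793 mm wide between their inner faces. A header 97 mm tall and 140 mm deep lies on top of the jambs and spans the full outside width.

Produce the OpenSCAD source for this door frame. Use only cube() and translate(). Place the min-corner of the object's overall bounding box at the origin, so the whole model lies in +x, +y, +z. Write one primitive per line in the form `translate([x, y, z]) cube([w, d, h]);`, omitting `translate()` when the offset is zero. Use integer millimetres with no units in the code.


cube([67, 140, 2122]);
translate([860, 0, 0]) cube([67, 140, 2122]);
translate([0, 0, 2122]) cube([927, 140, 97]);


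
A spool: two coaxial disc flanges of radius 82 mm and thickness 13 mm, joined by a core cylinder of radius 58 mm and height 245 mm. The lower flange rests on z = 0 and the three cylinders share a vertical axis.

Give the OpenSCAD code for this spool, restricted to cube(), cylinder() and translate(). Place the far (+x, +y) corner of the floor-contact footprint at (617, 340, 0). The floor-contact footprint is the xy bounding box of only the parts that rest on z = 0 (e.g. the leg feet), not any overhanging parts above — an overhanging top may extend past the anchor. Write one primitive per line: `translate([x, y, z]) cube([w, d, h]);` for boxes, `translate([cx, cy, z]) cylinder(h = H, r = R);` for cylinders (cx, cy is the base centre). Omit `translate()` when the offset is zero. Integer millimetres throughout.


translate([535, 258, 0]) cylinder(h = 13, r = 82);
translate([535, 258, 13]) cylinder(h = 245, r = 58);
translate([535, 258, 258]) cylinder(h = 13, r = 82);


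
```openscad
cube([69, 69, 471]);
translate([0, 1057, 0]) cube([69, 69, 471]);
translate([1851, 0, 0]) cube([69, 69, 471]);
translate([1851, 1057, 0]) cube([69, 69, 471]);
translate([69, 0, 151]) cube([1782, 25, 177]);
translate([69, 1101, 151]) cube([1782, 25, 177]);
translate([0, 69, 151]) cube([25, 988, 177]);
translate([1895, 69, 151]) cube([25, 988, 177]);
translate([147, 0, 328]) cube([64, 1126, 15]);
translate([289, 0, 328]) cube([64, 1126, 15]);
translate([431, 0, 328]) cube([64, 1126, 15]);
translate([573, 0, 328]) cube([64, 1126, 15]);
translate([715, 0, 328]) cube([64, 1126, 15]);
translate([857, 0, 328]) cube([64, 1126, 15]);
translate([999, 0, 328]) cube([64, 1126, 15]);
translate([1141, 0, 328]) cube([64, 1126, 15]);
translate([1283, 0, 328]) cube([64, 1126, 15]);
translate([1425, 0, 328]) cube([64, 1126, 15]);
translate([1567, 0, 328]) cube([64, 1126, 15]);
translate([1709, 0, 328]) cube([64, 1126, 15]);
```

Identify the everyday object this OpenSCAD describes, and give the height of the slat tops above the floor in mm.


A bed frame. The slat-top height is 343 mm.

Four posts, four rails, and a row of slats — a bed frame. Slats sit on the rails at z = 151 + 177 = 328; with slat thickness 15, the top is 343 mm.


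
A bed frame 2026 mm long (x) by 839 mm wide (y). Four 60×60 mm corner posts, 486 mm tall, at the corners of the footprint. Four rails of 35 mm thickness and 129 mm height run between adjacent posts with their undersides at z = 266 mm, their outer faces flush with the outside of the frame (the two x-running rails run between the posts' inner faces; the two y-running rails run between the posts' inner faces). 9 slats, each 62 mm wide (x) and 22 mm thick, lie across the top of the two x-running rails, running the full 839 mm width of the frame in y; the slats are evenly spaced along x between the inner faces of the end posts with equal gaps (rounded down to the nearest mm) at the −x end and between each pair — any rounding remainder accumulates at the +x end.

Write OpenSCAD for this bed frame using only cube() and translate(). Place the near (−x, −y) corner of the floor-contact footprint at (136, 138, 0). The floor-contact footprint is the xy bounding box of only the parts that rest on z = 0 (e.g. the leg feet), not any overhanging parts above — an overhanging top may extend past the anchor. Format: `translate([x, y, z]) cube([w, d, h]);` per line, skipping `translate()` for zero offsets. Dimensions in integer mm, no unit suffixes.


translate([136, 138, 0]) cube([60, 60, 486]);
translate([136, 917, 0]) cube([60, 60, 486]);
translate([2102, 138, 0]) cube([60, 60, 486]);
translate([2102, 917, 0]) cube([60, 60, 486]);
translate([196, 138, 266]) cube([1906, 35, 129]);
translate([196, 942, 266]) cube([1906, 35, 129]);
translate([136, 198, 266]) cube([35, 719, 129]);
translate([2127, 198, 266]) cube([35, 719, 129]);
translate([330, 138, 395]) cube([62, 839, 22]);
translate([526, 138, 395]) cube([62, 839, 22]);
translate([722, 138, 395]) cube([62, 839, 22]);
translate([918, 138, 395]) cube([62, 839, 22]);
translate([1114, 138, 395]) cube([62, 839, 22]);
translate([1310, 138, 395]) cube([62, 839, 22]);
translate([1506, 138, 395]) cube([62, 839, 22]);
translate([1702, 138, 395]) cube([62, 839, 22]);
translate([1898, 138, 395]) cube([62, 839, 22]);


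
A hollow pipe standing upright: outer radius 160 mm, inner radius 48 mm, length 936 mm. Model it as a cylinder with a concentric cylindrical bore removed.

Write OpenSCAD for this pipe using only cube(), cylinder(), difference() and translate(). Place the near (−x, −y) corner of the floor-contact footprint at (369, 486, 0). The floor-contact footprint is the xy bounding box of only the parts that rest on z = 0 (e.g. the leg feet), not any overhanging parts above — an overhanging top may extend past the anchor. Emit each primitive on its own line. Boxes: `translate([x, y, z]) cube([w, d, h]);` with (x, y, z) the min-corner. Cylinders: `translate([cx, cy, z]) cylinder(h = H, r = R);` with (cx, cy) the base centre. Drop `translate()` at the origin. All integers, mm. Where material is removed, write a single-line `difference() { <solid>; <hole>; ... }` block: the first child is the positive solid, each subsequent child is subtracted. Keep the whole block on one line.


difference() { translate([529, 646, 0]) cylinder(h = 936, r = 160); translate([529, 646, 0]) cylinder(h = 936, r = 48); }


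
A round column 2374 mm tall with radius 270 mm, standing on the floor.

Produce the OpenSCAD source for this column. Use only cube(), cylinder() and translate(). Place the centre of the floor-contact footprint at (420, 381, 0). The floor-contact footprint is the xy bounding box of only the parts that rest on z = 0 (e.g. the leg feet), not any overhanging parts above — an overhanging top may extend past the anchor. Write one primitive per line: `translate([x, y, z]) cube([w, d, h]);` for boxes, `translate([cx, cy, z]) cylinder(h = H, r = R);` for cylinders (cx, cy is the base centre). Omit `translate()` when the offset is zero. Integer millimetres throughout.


translate([420, 381, 0]) cylinder(h = 2374, r = 270);


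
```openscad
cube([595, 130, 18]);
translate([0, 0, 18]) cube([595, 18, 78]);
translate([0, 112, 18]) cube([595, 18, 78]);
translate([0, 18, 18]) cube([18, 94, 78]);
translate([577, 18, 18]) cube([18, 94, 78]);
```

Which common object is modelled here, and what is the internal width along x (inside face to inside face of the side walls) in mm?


An open box. The internal width is 559 mm.

A 595×130 base slab with four walls standing on it — an open box. The base is 595 mm wide and the walls are 18 mm thick, so the internal width is 595 − 2 × 18 = 559 mm.


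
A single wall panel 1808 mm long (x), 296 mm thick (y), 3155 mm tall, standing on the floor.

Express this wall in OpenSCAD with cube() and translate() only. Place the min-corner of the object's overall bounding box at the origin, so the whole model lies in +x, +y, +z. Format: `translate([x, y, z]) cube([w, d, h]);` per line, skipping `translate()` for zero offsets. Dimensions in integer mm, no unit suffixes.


cube([1808, 296, 3155]);


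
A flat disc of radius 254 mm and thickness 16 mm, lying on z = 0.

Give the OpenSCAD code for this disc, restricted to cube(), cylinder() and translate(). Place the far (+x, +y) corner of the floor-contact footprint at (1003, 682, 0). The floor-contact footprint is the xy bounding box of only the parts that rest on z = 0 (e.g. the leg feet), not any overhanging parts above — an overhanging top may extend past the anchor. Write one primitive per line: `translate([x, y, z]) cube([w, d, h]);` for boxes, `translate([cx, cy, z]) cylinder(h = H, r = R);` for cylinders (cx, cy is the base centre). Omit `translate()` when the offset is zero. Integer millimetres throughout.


translate([749, 428, 0]) cylinder(h = 16, r = 254);


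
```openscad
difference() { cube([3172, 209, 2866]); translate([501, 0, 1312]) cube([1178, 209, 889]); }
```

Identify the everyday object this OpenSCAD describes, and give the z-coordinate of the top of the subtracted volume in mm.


A wall with a window opening. The window head height is 2201 mm.

A wall with a rectangular opening subtracted — a window. Sill at z = 1312, opening 889 mm tall, so the head is at 1312 + 889 = 2201 mm.


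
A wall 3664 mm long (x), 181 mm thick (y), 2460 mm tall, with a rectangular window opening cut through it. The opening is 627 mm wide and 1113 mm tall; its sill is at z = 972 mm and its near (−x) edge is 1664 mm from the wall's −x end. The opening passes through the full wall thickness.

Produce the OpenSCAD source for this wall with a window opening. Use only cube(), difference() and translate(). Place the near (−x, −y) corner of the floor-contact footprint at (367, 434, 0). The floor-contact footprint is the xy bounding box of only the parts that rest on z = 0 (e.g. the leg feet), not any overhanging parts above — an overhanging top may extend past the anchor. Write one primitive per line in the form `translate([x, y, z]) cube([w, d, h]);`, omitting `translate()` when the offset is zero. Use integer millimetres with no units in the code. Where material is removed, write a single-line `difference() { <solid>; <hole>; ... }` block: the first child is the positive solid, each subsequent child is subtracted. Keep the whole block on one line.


difference() { translate([367, 434, 0]) cube([3664, 181, 2460]); translate([2031, 434, 972]) cube([627, 181, 1113]); }


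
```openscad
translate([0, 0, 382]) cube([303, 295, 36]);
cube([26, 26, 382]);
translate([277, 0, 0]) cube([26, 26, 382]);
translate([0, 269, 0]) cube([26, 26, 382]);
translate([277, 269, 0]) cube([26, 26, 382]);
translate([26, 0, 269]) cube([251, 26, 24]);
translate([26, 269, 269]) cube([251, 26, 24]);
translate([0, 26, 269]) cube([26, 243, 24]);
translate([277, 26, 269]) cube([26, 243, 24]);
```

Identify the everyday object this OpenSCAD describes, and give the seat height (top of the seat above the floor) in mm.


A stool. The seat height is 418 mm.

A 303×295×36 slab at z = 382 on four corner posts — a stool. The seat top is 382 + 36 = 418 mm.


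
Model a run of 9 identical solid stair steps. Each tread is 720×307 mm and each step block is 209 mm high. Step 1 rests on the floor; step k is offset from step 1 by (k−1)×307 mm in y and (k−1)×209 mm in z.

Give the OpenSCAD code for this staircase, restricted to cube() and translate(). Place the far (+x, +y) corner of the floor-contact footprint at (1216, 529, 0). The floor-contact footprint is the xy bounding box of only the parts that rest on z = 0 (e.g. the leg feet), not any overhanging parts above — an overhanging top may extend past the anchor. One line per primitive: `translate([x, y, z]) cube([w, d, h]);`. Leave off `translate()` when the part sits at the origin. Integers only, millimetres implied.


translate([496, 222, 0]) cube([720, 307, 209]);
translate([496, 529, 209]) cube([720, 307, 209]);
translate([496, 836, 418]) cube([720, 307, 209]);
translate([496, 1143, 627]) cube([720, 307, 209]);
translate([496, 1450, 836]) cube([720, 307, 209]);
translate([496, 1757, 1045]) cube([720, 307, 209]);
translate([496, 2064, 1254]) cube([720, 307, 209]);
translate([496, 2371, 1463]) cube([720, 307, 209]);
translate([496, 2678, 1672]) cube([720, 307, 209]);


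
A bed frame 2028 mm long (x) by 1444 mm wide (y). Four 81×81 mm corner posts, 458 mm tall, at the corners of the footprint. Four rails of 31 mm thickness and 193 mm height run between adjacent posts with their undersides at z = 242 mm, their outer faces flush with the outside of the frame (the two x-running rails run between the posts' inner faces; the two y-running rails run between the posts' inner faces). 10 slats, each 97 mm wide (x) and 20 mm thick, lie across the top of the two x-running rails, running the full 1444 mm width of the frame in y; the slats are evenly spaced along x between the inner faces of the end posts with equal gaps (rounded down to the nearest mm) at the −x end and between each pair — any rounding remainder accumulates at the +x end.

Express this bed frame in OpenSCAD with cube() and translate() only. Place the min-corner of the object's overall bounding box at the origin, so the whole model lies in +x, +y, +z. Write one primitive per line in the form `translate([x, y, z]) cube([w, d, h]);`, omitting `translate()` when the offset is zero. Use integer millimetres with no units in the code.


cube([81, 81, 458]);
translate([0, 1363, 0]) cube([81, 81, 458]);
translate([1947, 0, 0]) cube([81, 81, 458]);
translate([1947, 1363, 0]) cube([81, 81, 458]);
translate([81, 0, 242]) cube([1866, 31, 193]);
translate([81, 1413, 242]) cube([1866, 31, 193]);
translate([0, 81, 242]) cube([31, 1282, 193]);
translate([1997, 81, 242]) cube([31, 1282, 193]);
translate([162, 0, 435]) cube([97, 1444, 20]);
translate([340, 0, 435]) cube([97, 1444, 20]);
translate([518, 0, 435]) cube([97, 1444, 20]);
translate([696, 0, 435]) cube([97, 1444, 20]);
translate([874, 0, 435]) cube([97, 1444, 20]);
translate([1052, 0, 435]) cube([97, 1444, 20]);
translate([1230, 0, 435]) cube([97, 1444, 20]);
translate([1408, 0, 435]) cube([97, 1444, 20]);
translate([1586, 0, 435]) cube([97, 1444, 20]);
translate([1764, 0, 435]) cube([97, 1444, 20]);


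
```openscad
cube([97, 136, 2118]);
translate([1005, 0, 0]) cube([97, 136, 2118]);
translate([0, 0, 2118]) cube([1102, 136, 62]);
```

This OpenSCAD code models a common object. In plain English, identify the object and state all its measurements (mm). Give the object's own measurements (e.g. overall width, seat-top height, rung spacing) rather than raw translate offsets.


A door frame. The clear opening is 908 mm wide and 2118 mm high. Two 97 mm wide jambs, 136 mm deep, stand either side of the opening from the floor to the top of the opening. A 62 mm thick head sits across the top of both jambs, spanning the full outside width of the frame.


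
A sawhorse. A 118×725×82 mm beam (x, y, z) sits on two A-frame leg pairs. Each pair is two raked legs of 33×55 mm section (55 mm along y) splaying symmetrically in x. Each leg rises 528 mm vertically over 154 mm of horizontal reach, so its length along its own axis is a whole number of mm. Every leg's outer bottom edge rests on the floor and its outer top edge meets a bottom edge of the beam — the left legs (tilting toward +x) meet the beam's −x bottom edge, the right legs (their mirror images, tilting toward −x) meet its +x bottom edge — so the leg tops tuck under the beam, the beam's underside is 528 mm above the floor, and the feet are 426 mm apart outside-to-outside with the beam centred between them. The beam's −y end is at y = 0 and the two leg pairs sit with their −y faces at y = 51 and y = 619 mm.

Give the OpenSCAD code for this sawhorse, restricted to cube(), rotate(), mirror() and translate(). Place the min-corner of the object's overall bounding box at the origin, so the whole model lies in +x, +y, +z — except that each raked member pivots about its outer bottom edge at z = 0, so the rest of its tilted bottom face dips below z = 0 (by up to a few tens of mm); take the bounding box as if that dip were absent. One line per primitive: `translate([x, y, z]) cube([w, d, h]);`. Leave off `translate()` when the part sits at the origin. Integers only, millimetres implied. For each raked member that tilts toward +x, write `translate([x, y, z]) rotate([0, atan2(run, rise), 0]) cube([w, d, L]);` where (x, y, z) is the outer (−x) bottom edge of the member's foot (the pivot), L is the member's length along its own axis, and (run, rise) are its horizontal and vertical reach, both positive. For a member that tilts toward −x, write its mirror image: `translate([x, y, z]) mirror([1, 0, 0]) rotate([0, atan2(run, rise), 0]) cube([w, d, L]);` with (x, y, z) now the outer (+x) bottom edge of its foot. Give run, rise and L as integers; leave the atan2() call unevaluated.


translate([154, 0, 528]) cube([118, 725, 82]);
translate([0, 51, 0]) rotate([0, atan2(154, 528), 0]) cube([33, 55, 550]);
translate([426, 51, 0]) mirror([1, 0, 0]) rotate([0, atan2(154, 528), 0]) cube([33, 55, 550]);
translate([0, 619, 0]) rotate([0, atan2(154, 528), 0]) cube([33, 55, 550]);
translate([426, 619, 0]) mirror([1, 0, 0]) rotate([0, atan2(154, 528), 0]) cube([33, 55, 550]);


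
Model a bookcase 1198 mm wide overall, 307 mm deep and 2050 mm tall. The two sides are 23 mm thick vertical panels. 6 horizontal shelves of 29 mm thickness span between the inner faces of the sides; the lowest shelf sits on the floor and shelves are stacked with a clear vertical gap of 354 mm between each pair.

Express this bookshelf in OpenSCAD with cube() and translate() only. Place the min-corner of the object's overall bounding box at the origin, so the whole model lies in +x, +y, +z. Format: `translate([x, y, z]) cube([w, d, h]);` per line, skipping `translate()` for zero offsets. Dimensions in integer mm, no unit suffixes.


cube([23, 307, 2050]);
translate([1175, 0, 0]) cube([23, 307, 2050]);
translate([23, 0, 0]) cube([1152, 307, 29]);
translate([23, 0, 383]) cube([1152, 307, 29]);
translate([23, 0, 766]) cube([1152, 307, 29]);
translate([23, 0, 1149]) cube([1152, 307, 29]);
translate([23, 0, 1532]) cube([1152, 307, 29]);
translate([23, 0, 1915]) cube([1152, 307, 29]);
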